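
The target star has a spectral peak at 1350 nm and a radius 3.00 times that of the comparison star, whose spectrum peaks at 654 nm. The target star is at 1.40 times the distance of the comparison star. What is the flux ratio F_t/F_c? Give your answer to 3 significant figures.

0.253

Wien's law: T_t/T_c = λ_c/λ_t = 654/1350 = 0.4844.
L_t/L_c = (R_t/R_c)²(T_t/T_c)⁴ = (3.00)²(0.4844)⁴ = 0.4957.
F_t/F_c = (L_t/L_c)/(d_t/d_c)² = 0.4957/(1.40)² = 0.2529.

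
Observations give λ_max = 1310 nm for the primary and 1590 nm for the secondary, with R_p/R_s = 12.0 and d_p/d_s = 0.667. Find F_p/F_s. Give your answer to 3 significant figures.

Wien's law: T_p/T_s = λ_s/λ_p = 1590/1310 = 1.214.
L_p/L_s = (R_p/R_s)²(T_p/T_s)⁴ = (12.0)²(1.214)⁴ = 312.5.
F_p/F_s = (L_p/L_s)/(d_p/d_s)² = 312.5/(0.667)² = 702.4.

702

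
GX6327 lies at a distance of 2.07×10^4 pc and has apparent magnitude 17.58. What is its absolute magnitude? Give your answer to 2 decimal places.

M = m − 5 log₁₀(d/10 pc) = 17.58 − 5 log₁₀(2.07×10^4/10)
  = 17.58 − 5 × 3.316 = 17.58 − 16.58 = 1.00.

1.00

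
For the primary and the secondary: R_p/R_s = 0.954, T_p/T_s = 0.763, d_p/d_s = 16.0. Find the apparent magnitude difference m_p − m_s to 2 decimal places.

7.30

L_p/L_s = (0.954)²(0.763)⁴ = 0.3085.
F_p/F_s = (L_p/L_s)/(d_p/d_s)² = 0.3085/256.0 = 0.001205.
m_p − m_s = −2.5 log₁₀(0.001205) = 7.30.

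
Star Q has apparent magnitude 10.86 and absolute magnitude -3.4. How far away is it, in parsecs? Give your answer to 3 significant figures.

m − M = 5 log₁₀(d/10 pc)
10.86 − (-3.4) = 14.26 = 5 log₁₀(d/10)
d = 10 × 10^(14.26/5) = 10 × 10^2.852 = 7112 pc.

7.11×10^3 pc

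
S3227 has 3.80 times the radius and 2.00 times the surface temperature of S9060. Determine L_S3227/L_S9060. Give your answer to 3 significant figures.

231

From the Stefan–Boltzmann law, L ∝ R²T⁴, so
L_S3227/L_S9060 = (R_S3227/R_S9060)² (T_S3227/T_S9060)⁴ = (3.80)² × (2.00)⁴ = 14.44 × 16.00 = 231.0.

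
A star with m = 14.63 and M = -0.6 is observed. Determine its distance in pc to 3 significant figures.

m − M = 5 log₁₀(d/10 pc)
14.63 − (-0.6) = 15.23 = 5 log₁₀(d/10)
d = 10 × 10^(15.23/5) = 10 × 10^3.046 = 1.112×10^4 pc.

1.11×10^4 pc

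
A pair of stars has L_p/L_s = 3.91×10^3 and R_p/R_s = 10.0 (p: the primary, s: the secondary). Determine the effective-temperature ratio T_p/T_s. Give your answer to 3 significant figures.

L ∝ R²T⁴ gives T ∝ (L/R²)^(1/4), so
T_p/T_s = (3.91×10^3 / 10.0²)^(1/4) = (39.10)^(1/4) = 2.501.

2.50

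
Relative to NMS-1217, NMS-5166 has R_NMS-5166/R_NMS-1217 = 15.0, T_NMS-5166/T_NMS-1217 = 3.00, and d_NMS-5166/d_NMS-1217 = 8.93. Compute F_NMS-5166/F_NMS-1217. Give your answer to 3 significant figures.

L_NMS-5166/L_NMS-1217 = (R_NMS-5166/R_NMS-1217)²(T_NMS-5166/T_NMS-1217)⁴ = (15.0)² × (3.00)⁴ = 1.822×10^4.
F_NMS-5166/F_NMS-1217 = (L_NMS-5166/L_NMS-1217)/(d_NMS-5166/d_NMS-1217)² = 1.822×10^4 / (8.93)² = 228.5.

229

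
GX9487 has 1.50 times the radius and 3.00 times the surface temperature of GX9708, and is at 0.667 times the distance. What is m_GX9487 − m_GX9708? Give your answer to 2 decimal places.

-6.53

L_GX9487/L_GX9708 = (1.50)²(3.00)⁴ = 182.2.
F_GX9487/F_GX9708 = (L_GX9487/L_GX9708)/(d_GX9487/d_GX9708)² = 182.2/0.4449 = 409.7.
m_GX9487 − m_GX9708 = −2.5 log₁₀(409.7) = -6.53.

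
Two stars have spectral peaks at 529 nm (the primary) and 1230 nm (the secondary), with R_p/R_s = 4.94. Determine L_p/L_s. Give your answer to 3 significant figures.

Wien's law gives T ∝ 1/λ_max, so T_p/T_s = λ_s/λ_p = 1230/529 = 2.325.
Then L ∝ R²T⁴ gives L_p/L_s = (4.94)² × (2.325)⁴ = 24.40 × 29.23 = 713.3.

713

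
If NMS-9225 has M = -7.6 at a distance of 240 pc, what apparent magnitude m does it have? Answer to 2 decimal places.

m = M + 5 log₁₀(d/10 pc) = -7.6 + 5 log₁₀(240/10)
  = -7.6 + 5 × 1.380 = -7.6 + 6.90 = -0.70.

-0.70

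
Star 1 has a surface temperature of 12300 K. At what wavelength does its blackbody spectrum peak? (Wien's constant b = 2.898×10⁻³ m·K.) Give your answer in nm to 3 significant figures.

λ_max = b/T = 2.898×10⁻³ / 12300 = 2.36×10^-7 m = 235.6 nm.

236 nm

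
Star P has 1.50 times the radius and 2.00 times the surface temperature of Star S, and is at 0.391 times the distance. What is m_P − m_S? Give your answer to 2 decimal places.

L_P/L_S = (1.50)²(2.00)⁴ = 36.00.
F_P/F_S = (L_P/L_S)/(d_P/d_S)² = 36.00/0.1529 = 235.5.
m_P − m_S = −2.5 log₁₀(235.5) = -5.93.

-5.93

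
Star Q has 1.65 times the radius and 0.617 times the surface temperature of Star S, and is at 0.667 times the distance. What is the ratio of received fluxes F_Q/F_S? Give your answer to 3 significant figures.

0.887

L_Q/L_S = (R_Q/R_S)²(T_Q/T_S)⁴ = (1.65)² × (0.617)⁴ = 0.3946.
F_Q/F_S = (L_Q/L_S)/(d_Q/d_S)² = 0.3946 / (0.667)² = 0.8869.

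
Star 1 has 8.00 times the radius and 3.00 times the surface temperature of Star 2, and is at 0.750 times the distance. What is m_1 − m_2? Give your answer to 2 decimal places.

-9.91

L_1/L_2 = (8.00)²(3.00)⁴ = 5184.
F_1/F_2 = (L_1/L_2)/(d_1/d_2)² = 5184/0.5625 = 9216.
m_1 − m_2 = −2.5 log₁₀(9216) = -9.91.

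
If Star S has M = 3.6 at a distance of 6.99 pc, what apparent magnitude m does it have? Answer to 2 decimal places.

2.82

m = M + 5 log₁₀(d/10 pc) = 3.6 + 5 log₁₀(6.99/10)
  = 3.6 + 5 × -0.156 = 3.6 + -0.78 = 2.82.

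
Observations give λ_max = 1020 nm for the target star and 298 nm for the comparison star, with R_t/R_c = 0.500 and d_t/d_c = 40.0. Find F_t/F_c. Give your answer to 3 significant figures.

1.14×10^-6

Wien's law: T_t/T_c = λ_c/λ_t = 298/1020 = 0.2922.
L_t/L_c = (R_t/R_c)²(T_t/T_c)⁴ = (0.500)²(0.2922)⁴ = 0.001821.
F_t/F_c = (L_t/L_c)/(d_t/d_c)² = 0.001821/(40.0)² = 1.138×10^-6.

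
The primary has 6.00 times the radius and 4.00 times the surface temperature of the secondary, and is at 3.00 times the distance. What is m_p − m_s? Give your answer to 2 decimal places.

L_p/L_s = (6.00)²(4.00)⁴ = 9216.
F_p/F_s = (L_p/L_s)/(d_p/d_s)² = 9216/9.000 = 1024.
m_p − m_s = −2.5 log₁₀(1024) = -7.53.

-7.53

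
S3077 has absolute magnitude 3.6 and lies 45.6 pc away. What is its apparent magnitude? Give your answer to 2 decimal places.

m = M + 5 log₁₀(d/10 pc) = 3.6 + 5 log₁₀(45.6/10)
  = 3.6 + 5 × 0.659 = 3.6 + 3.29 = 6.89.

6.89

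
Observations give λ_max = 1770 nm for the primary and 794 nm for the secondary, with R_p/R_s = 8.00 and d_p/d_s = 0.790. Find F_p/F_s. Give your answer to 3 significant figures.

Wien's law: T_p/T_s = λ_s/λ_p = 794/1770 = 0.4486.
L_p/L_s = (R_p/R_s)²(T_p/T_s)⁴ = (8.00)²(0.4486)⁴ = 2.592.
F_p/F_s = (L_p/L_s)/(d_p/d_s)² = 2.592/(0.790)² = 4.153.

4.15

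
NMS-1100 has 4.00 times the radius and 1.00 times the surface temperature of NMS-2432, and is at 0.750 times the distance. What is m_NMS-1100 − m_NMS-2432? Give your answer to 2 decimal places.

L_NMS-1100/L_NMS-2432 = (4.00)²(1.00)⁴ = 16.00.
F_NMS-1100/F_NMS-2432 = (L_NMS-1100/L_NMS-2432)/(d_NMS-1100/d_NMS-2432)² = 16.00/0.5625 = 28.44.
m_NMS-1100 − m_NMS-2432 = −2.5 log₁₀(28.44) = -3.63.

-3.63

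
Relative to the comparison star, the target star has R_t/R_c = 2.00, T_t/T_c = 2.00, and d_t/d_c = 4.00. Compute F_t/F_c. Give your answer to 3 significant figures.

L_t/L_c = (R_t/R_c)²(T_t/T_c)⁴ = (2.00)² × (2.00)⁴ = 64.00.
F_t/F_c = (L_t/L_c)/(d_t/d_c)² = 64.00 / (4.00)² = 4.000.

4.00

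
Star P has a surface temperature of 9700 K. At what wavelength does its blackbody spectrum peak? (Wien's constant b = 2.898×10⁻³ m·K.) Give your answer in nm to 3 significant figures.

λ_max = b/T = 2.898×10⁻³ / 9700 = 2.99×10^-7 m = 298.8 nm.

299 nm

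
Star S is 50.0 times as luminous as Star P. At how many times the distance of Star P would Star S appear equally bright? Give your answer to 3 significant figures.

Equal flux requires L_S/d_S² = L_P/d_P², so d_S/d_P = √(L_S/L_P)
= √(50.0) = 7.071.

7.07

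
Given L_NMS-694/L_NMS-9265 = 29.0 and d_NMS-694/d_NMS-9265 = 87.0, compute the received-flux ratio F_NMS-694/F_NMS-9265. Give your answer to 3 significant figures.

F = L/(4πd²), so F_NMS-694/F_NMS-9265 = (L_NMS-694/L_NMS-9265) / (d_NMS-694/d_NMS-9265)²
= 29.0 / (87.0)² = 29.0 / 7569 = 0.003831.

0.00383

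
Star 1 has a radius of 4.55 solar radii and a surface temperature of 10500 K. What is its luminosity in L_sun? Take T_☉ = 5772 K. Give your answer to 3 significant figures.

L/L_☉ = (R/R_☉)² (T/T_☉)⁴ = (4.55)² × (10500/5772)⁴
       = 20.70 × (1.819)⁴ = 20.70 × 10.95 = 226.7.

227 L_sun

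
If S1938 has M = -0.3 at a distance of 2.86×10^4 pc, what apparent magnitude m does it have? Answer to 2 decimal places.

16.98

m = M + 5 log₁₀(d/10 pc) = -0.3 + 5 log₁₀(2.86×10^4/10)
  = -0.3 + 5 × 3.456 = -0.3 + 17.28 = 16.98.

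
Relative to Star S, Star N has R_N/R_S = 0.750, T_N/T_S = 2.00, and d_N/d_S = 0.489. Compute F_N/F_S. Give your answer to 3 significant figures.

37.6

L_N/L_S = (R_N/R_S)²(T_N/T_S)⁴ = (0.750)² × (2.00)⁴ = 9.000.
F_N/F_S = (L_N/L_S)/(d_N/d_S)² = 9.000 / (0.489)² = 37.64.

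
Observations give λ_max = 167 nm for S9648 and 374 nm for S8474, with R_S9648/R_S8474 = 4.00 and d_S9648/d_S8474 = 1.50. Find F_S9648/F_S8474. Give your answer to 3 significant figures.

Wien's law: T_S9648/T_S8474 = λ_S8474/λ_S9648 = 374/167 = 2.240.
L_S9648/L_S8474 = (R_S9648/R_S8474)²(T_S9648/T_S8474)⁴ = (4.00)²(2.240)⁴ = 402.5.
F_S9648/F_S8474 = (L_S9648/L_S8474)/(d_S9648/d_S8474)² = 402.5/(1.50)² = 178.9.

179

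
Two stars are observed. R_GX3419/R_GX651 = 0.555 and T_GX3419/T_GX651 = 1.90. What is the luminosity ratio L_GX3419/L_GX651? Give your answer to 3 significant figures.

From the Stefan–Boltzmann law, L ∝ R²T⁴, so
L_GX3419/L_GX651 = (R_GX3419/R_GX651)² (T_GX3419/T_GX651)⁴ = (0.555)² × (1.90)⁴ = 0.3080 × 13.03 = 4.014.

4.01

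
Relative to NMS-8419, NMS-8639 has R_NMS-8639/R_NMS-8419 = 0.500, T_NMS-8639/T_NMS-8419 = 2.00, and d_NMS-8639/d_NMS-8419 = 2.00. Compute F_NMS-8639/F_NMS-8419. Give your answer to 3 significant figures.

L_NMS-8639/L_NMS-8419 = (R_NMS-8639/R_NMS-8419)²(T_NMS-8639/T_NMS-8419)⁴ = (0.500)² × (2.00)⁴ = 4.000.
F_NMS-8639/F_NMS-8419 = (L_NMS-8639/L_NMS-8419)/(d_NMS-8639/d_NMS-8419)² = 4.000 / (2.00)² = 1.000.

1.00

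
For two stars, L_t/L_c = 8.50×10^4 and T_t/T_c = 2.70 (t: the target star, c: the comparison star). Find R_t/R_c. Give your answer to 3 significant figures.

L ∝ R²T⁴ gives R ∝ √L / T², so
R_t/R_c = √(8.50×10^4) / (2.70)² = 291.5 / 7.290 = 39.99.

40.0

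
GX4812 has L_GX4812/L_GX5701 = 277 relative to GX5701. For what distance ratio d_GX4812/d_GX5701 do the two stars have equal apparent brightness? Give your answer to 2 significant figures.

Equal flux requires L_GX4812/d_GX4812² = L_GX5701/d_GX5701², so d_GX4812/d_GX5701 = √(L_GX4812/L_GX5701)
= √(277) = 16.64.

17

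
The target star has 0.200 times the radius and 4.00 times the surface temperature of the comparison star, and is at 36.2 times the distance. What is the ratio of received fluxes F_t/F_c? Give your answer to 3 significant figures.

L_t/L_c = (R_t/R_c)²(T_t/T_c)⁴ = (0.200)² × (4.00)⁴ = 10.24.
F_t/F_c = (L_t/L_c)/(d_t/d_c)² = 10.24 / (36.2)² = 0.007814.

0.00781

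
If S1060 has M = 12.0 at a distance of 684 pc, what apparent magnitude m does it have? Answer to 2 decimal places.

m = M + 5 log₁₀(d/10 pc) = 12.0 + 5 log₁₀(684/10)
  = 12.0 + 5 × 1.835 = 12.0 + 9.18 = 21.18.

21.18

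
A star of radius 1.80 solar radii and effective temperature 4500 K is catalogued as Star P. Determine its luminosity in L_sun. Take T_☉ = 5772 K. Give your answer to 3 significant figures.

L/L_☉ = (R/R_☉)² (T/T_☉)⁴ = (1.80)² × (4500/5772)⁴
       = 3.240 × (0.7796)⁴ = 3.240 × 0.3694 = 1.197.

1.20 L_sun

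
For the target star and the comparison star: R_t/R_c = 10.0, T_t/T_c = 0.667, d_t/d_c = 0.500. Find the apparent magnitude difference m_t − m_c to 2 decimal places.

L_t/L_c = (10.0)²(0.667)⁴ = 19.79.
F_t/F_c = (L_t/L_c)/(d_t/d_c)² = 19.79/0.2500 = 79.17.
m_t − m_c = −2.5 log₁₀(79.17) = -4.75.

-4.75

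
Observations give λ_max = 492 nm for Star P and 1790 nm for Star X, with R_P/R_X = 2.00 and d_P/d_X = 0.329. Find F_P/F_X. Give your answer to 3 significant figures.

6.47×10^3

Wien's law: T_P/T_X = λ_X/λ_P = 1790/492 = 3.638.
L_P/L_X = (R_P/R_X)²(T_P/T_X)⁴ = (2.00)²(3.638)⁴ = 700.8.
F_P/F_X = (L_P/L_X)/(d_P/d_X)² = 700.8/(0.329)² = 6475.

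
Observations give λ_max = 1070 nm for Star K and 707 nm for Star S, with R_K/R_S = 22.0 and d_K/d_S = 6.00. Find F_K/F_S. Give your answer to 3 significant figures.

2.56

Wien's law: T_K/T_S = λ_S/λ_K = 707/1070 = 0.6607.
L_K/L_S = (R_K/R_S)²(T_K/T_S)⁴ = (22.0)²(0.6607)⁴ = 92.25.
F_K/F_S = (L_K/L_S)/(d_K/d_S)² = 92.25/(6.00)² = 2.563.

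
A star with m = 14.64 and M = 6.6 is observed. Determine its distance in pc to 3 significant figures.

406 pc

m − M = 5 log₁₀(d/10 pc)
14.64 − (6.6) = 8.04 = 5 log₁₀(d/10)
d = 10 × 10^(8.04/5) = 10 × 10^1.608 = 405.5 pc.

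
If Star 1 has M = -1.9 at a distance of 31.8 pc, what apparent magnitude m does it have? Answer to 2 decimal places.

m = M + 5 log₁₀(d/10 pc) = -1.9 + 5 log₁₀(31.8/10)
  = -1.9 + 5 × 0.502 = -1.9 + 2.51 = 0.61.

0.61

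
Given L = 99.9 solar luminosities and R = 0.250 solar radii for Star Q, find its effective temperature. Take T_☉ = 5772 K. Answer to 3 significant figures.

3.65×10^4 K

T/T_☉ = (L/L_☉)^(1/4) / (R/R_☉)^(1/2)
T = 5772 × (99.9)^(1/4) / √(0.250) = 5772 × 3.161 / 0.5000 = 3.650×10^4 K.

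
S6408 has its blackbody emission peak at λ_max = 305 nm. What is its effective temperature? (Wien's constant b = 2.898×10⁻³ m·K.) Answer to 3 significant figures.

T = b/λ_max = 2.898×10⁻³ / (305×10⁻⁹) = 9502 K.

9.50×10^3 K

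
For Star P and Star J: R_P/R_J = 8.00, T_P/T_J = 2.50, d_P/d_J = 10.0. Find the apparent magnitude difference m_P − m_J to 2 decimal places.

-3.49

L_P/L_J = (8.00)²(2.50)⁴ = 2500.
F_P/F_J = (L_P/L_J)/(d_P/d_J)² = 2500/100.0 = 25.00.
m_P − m_J = −2.5 log₁₀(25.00) = -3.49.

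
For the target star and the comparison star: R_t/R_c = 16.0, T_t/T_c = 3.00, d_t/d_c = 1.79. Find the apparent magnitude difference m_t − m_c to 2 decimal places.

L_t/L_c = (16.0)²(3.00)⁴ = 2.074×10^4.
F_t/F_c = (L_t/L_c)/(d_t/d_c)² = 2.074×10^4/3.204 = 6472.
m_t − m_c = −2.5 log₁₀(6472) = -9.53.

-9.53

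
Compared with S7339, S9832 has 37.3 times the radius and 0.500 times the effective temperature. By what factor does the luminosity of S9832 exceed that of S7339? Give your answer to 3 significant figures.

87.0

From the Stefan–Boltzmann law, L ∝ R²T⁴, so
L_S9832/L_S7339 = (R_S9832/R_S7339)² (T_S9832/T_S7339)⁴ = (37.3)² × (0.500)⁴ = 1391 × 0.06250 = 86.96.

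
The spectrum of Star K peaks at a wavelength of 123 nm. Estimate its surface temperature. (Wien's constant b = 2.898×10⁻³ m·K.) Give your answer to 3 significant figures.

2.36×10^4 K

T = b/λ_max = 2.898×10⁻³ / (123×10⁻⁹) = 2.356×10^4 K.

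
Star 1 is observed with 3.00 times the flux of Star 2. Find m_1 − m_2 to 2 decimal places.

-1.19

m_1 − m_2 = −2.5 log₁₀(F_1/F_2) = −2.5 log₁₀(3.00) = −2.5 × (0.477) = -1.193.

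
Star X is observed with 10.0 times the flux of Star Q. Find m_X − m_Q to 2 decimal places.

m_X − m_Q = −2.5 log₁₀(F_X/F_Q) = −2.5 log₁₀(10.0) = −2.5 × (1.000) = -2.500.

-2.50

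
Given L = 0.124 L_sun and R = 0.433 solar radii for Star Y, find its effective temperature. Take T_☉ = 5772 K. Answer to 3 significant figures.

5.21×10^3 K

T/T_☉ = (L/L_☉)^(1/4) / (R/R_☉)^(1/2)
T = 5772 × (0.124)^(1/4) / √(0.433) = 5772 × 0.5934 / 0.6580 = 5205 K.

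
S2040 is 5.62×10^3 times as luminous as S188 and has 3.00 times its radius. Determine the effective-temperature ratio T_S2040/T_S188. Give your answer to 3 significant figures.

L ∝ R²T⁴ gives T ∝ (L/R²)^(1/4), so
T_S2040/T_S188 = (5.62×10^3 / 3.00²)^(1/4) = (624.4)^(1/4) = 4.999.

5.00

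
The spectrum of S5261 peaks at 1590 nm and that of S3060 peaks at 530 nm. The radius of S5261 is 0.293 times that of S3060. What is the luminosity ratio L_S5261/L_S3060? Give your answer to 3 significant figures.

0.00106

Wien's law gives T ∝ 1/λ_max, so T_S5261/T_S3060 = λ_S3060/λ_S5261 = 530/1590 = 0.3333.
Then L ∝ R²T⁴ gives L_S5261/L_S3060 = (0.293)² × (0.3333)⁴ = 0.08585 × 0.01235 = 0.001060.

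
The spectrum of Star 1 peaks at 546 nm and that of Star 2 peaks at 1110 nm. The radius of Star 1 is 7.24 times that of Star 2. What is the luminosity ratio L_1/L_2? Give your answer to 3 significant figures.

Wien's law gives T ∝ 1/λ_max, so T_1/T_2 = λ_2/λ_1 = 1110/546 = 2.033.
Then L ∝ R²T⁴ gives L_1/L_2 = (7.24)² × (2.033)⁴ = 52.42 × 17.08 = 895.4.

895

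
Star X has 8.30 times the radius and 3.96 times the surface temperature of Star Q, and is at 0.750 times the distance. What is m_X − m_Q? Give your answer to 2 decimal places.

L_X/L_Q = (8.30)²(3.96)⁴ = 1.694×10^4.
F_X/F_Q = (L_X/L_Q)/(d_X/d_Q)² = 1.694×10^4/0.5625 = 3.012×10^4.
m_X − m_Q = −2.5 log₁₀(3.012×10^4) = -11.20.

-11.20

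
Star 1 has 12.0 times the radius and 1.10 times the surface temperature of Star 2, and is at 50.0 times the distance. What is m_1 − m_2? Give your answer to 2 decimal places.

L_1/L_2 = (12.0)²(1.10)⁴ = 210.8.
F_1/F_2 = (L_1/L_2)/(d_1/d_2)² = 210.8/2500 = 0.08433.
m_1 − m_2 = −2.5 log₁₀(0.08433) = 2.69.

2.69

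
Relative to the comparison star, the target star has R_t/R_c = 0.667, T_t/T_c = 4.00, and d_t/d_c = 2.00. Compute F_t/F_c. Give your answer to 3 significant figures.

L_t/L_c = (R_t/R_c)²(T_t/T_c)⁴ = (0.667)² × (4.00)⁴ = 113.9.
F_t/F_c = (L_t/L_c)/(d_t/d_c)² = 113.9 / (2.00)² = 28.47.

28.5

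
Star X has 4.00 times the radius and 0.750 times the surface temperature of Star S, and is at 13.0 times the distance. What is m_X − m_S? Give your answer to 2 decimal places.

3.81

L_X/L_S = (4.00)²(0.750)⁴ = 5.062.
F_X/F_S = (L_X/L_S)/(d_X/d_S)² = 5.062/169.0 = 0.02996.
m_X − m_S = −2.5 log₁₀(0.02996) = 3.81.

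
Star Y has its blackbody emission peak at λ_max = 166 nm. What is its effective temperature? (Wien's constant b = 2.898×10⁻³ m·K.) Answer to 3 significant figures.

T = b/λ_max = 2.898×10⁻³ / (166×10⁻⁹) = 1.746×10^4 K.

1.75×10^4 K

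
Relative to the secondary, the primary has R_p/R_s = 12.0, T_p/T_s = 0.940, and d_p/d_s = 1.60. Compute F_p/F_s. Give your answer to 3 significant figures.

L_p/L_s = (R_p/R_s)²(T_p/T_s)⁴ = (12.0)² × (0.940)⁴ = 112.4.
F_p/F_s = (L_p/L_s)/(d_p/d_s)² = 112.4 / (1.60)² = 43.92.

43.9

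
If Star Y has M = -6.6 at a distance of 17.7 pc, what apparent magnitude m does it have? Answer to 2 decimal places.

-5.36

m = M + 5 log₁₀(d/10 pc) = -6.6 + 5 log₁₀(17.7/10)
  = -6.6 + 5 × 0.248 = -6.6 + 1.24 = -5.36.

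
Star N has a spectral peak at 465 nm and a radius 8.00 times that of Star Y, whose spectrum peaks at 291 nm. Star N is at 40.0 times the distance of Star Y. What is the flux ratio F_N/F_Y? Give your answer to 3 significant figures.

Wien's law: T_N/T_Y = λ_Y/λ_N = 291/465 = 0.6258.
L_N/L_Y = (R_N/R_Y)²(T_N/T_Y)⁴ = (8.00)²(0.6258)⁴ = 9.816.
F_N/F_Y = (L_N/L_Y)/(d_N/d_Y)² = 9.816/(40.0)² = 0.006135.

0.00614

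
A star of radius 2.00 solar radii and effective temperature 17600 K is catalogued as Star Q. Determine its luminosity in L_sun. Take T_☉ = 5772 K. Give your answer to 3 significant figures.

346 L_sun

L/L_☉ = (R/R_☉)² (T/T_☉)⁴ = (2.00)² × (17600/5772)⁴
       = 4.000 × (3.049)⁴ = 4.000 × 86.45 = 345.8.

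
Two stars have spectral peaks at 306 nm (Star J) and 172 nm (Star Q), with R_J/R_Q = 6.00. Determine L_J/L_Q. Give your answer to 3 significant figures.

Wien's law gives T ∝ 1/λ_max, so T_J/T_Q = λ_Q/λ_J = 172/306 = 0.5621.
Then L ∝ R²T⁴ gives L_J/L_Q = (6.00)² × (0.5621)⁴ = 36.00 × 0.09982 = 3.594.

3.59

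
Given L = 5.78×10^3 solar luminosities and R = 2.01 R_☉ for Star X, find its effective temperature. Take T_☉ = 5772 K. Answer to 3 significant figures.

T/T_☉ = (L/L_☉)^(1/4) / (R/R_☉)^(1/2)
T = 5772 × (5.78×10^3)^(1/4) / √(2.01) = 5772 × 8.719 / 1.418 = 3.550×10^4 K.

3.55×10^4 K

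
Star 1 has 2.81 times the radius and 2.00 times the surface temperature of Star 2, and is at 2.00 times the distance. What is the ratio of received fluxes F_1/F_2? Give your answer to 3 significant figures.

L_1/L_2 = (R_1/R_2)²(T_1/T_2)⁴ = (2.81)² × (2.00)⁴ = 126.3.
F_1/F_2 = (L_1/L_2)/(d_1/d_2)² = 126.3 / (2.00)² = 31.58.

31.6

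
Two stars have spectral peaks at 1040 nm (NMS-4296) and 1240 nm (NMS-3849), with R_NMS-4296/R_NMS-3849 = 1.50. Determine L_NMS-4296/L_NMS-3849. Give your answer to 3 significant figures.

Wien's law gives T ∝ 1/λ_max, so T_NMS-4296/T_NMS-3849 = λ_NMS-3849/λ_NMS-4296 = 1240/1040 = 1.192.
Then L ∝ R²T⁴ gives L_NMS-4296/L_NMS-3849 = (1.50)² × (1.192)⁴ = 2.250 × 2.021 = 4.547.

4.55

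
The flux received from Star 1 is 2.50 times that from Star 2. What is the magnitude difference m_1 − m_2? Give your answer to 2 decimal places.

-0.99

m_1 − m_2 = −2.5 log₁₀(F_1/F_2) = −2.5 log₁₀(2.50) = −2.5 × (0.398) = -0.995.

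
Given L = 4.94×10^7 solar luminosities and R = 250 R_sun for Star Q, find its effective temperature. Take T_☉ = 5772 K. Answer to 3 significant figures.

3.06×10^4 K

T/T_☉ = (L/L_☉)^(1/4) / (R/R_☉)^(1/2)
T = 5772 × (4.94×10^7)^(1/4) / √(250) = 5772 × 83.84 / 15.81 = 3.060×10^4 K.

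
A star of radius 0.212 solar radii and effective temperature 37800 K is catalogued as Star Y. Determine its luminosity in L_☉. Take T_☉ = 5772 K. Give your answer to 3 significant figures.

82.7 L_☉

L/L_☉ = (R/R_☉)² (T/T_☉)⁴ = (0.212)² × (37800/5772)⁴
       = 0.04494 × (6.549)⁴ = 0.04494 × 1839 = 82.67.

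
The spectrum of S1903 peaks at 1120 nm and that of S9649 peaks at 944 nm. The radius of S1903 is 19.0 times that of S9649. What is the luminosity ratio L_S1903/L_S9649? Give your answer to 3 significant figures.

182

Wien's law gives T ∝ 1/λ_max, so T_S1903/T_S9649 = λ_S9649/λ_S1903 = 944/1120 = 0.8429.
Then L ∝ R²T⁴ gives L_S1903/L_S9649 = (19.0)² × (0.8429)⁴ = 361.0 × 0.5047 = 182.2.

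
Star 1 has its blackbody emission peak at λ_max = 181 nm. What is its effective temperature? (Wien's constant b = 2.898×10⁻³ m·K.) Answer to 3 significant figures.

T = b/λ_max = 2.898×10⁻³ / (181×10⁻⁹) = 1.601×10^4 K.

1.60×10^4 K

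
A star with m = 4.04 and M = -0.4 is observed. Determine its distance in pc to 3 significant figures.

m − M = 5 log₁₀(d/10 pc)
4.04 − (-0.4) = 4.44 = 5 log₁₀(d/10)
d = 10 × 10^(4.44/5) = 10 × 10^0.888 = 77.27 pc.

77.3 pc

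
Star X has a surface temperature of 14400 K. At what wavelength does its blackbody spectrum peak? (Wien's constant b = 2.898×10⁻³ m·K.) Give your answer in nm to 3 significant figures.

201 nm

λ_max = b/T = 2.898×10⁻³ / 14400 = 2.01×10^-7 m = 201.2 nm.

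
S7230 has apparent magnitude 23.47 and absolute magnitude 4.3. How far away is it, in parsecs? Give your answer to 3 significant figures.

6.82×10^4 pc

m − M = 5 log₁₀(d/10 pc)
23.47 − (4.3) = 19.17 = 5 log₁₀(d/10)
d = 10 × 10^(19.17/5) = 10 × 10^3.834 = 6.823×10^4 pc.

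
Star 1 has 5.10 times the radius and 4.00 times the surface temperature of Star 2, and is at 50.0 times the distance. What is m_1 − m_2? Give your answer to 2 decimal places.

L_1/L_2 = (5.10)²(4.00)⁴ = 6659.
F_1/F_2 = (L_1/L_2)/(d_1/d_2)² = 6659/2500 = 2.663.
m_1 − m_2 = −2.5 log₁₀(2.663) = -1.06.

-1.06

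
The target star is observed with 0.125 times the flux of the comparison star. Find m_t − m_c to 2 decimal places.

m_t − m_c = −2.5 log₁₀(F_t/F_c) = −2.5 log₁₀(0.125) = −2.5 × (-0.903) = 2.258.

2.26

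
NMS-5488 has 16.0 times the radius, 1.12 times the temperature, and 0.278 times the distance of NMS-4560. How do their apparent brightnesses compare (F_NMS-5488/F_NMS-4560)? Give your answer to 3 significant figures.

L_NMS-5488/L_NMS-4560 = (R_NMS-5488/R_NMS-4560)²(T_NMS-5488/T_NMS-4560)⁴ = (16.0)² × (1.12)⁴ = 402.8.
F_NMS-5488/F_NMS-4560 = (L_NMS-5488/L_NMS-4560)/(d_NMS-5488/d_NMS-4560)² = 402.8 / (0.278)² = 5212.

5.21×10^3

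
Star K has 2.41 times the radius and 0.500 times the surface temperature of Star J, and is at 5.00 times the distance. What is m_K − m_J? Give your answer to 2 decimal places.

4.60

L_K/L_J = (2.41)²(0.500)⁴ = 0.3630.
F_K/F_J = (L_K/L_J)/(d_K/d_J)² = 0.3630/25.00 = 0.01452.
m_K − m_J = −2.5 log₁₀(0.01452) = 4.60.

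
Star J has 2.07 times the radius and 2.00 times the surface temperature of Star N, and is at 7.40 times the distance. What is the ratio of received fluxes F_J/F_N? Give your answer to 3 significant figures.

L_J/L_N = (R_J/R_N)²(T_J/T_N)⁴ = (2.07)² × (2.00)⁴ = 68.56.
F_J/F_N = (L_J/L_N)/(d_J/d_N)² = 68.56 / (7.40)² = 1.252.

1.25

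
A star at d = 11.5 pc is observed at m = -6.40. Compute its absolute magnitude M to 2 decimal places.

-6.70

M = m − 5 log₁₀(d/10 pc) = -6.40 − 5 log₁₀(11.5/10)
  = -6.40 − 5 × 0.061 = -6.40 − 0.30 = -6.70.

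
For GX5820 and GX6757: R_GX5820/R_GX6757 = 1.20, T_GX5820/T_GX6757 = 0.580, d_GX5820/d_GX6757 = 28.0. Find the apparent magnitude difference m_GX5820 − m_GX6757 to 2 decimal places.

9.21

L_GX5820/L_GX6757 = (1.20)²(0.580)⁴ = 0.1630.
F_GX5820/F_GX6757 = (L_GX5820/L_GX6757)/(d_GX5820/d_GX6757)² = 0.1630/784.0 = 2.079×10^-4.
m_GX5820 − m_GX6757 = −2.5 log₁₀(2.079×10^-4) = 9.21.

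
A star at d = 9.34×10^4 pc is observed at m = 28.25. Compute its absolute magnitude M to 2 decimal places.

M = m − 5 log₁₀(d/10 pc) = 28.25 − 5 log₁₀(9.34×10^4/10)
  = 28.25 − 5 × 3.970 = 28.25 − 19.85 = 8.40.

8.40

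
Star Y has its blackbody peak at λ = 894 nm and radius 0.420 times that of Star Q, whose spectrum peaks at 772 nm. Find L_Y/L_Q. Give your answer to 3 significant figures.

Wien's law gives T ∝ 1/λ_max, so T_Y/T_Q = λ_Q/λ_Y = 772/894 = 0.8635.
Then L ∝ R²T⁴ gives L_Y/L_Q = (0.420)² × (0.8635)⁴ = 0.1764 × 0.5561 = 0.09809.

0.0981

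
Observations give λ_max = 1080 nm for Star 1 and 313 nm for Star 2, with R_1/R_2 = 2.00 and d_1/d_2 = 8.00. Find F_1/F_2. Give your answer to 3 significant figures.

Wien's law: T_1/T_2 = λ_2/λ_1 = 313/1080 = 0.2898.
L_1/L_2 = (R_1/R_2)²(T_1/T_2)⁴ = (2.00)²(0.2898)⁴ = 0.02822.
F_1/F_2 = (L_1/L_2)/(d_1/d_2)² = 0.02822/(8.00)² = 4.409×10^-4.

4.41×10^-4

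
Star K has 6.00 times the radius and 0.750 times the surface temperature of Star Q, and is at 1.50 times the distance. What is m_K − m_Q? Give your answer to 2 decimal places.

-1.76

L_K/L_Q = (6.00)²(0.750)⁴ = 11.39.
F_K/F_Q = (L_K/L_Q)/(d_K/d_Q)² = 11.39/2.250 = 5.062.
m_K − m_Q = −2.5 log₁₀(5.062) = -1.76.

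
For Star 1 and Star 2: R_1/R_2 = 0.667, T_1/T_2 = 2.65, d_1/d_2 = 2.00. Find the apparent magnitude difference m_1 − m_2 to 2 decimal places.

-1.85

L_1/L_2 = (0.667)²(2.65)⁴ = 21.94.
F_1/F_2 = (L_1/L_2)/(d_1/d_2)² = 21.94/4.000 = 5.485.
m_1 − m_2 = −2.5 log₁₀(5.485) = -1.85.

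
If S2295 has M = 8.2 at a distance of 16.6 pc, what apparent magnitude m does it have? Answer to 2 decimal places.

m = M + 5 log₁₀(d/10 pc) = 8.2 + 5 log₁₀(16.6/10)
  = 8.2 + 5 × 0.220 = 8.2 + 1.10 = 9.30.

9.30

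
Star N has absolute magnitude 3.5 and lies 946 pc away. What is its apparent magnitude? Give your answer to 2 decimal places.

m = M + 5 log₁₀(d/10 pc) = 3.5 + 5 log₁₀(946/10)
  = 3.5 + 5 × 1.976 = 3.5 + 9.88 = 13.38.

13.38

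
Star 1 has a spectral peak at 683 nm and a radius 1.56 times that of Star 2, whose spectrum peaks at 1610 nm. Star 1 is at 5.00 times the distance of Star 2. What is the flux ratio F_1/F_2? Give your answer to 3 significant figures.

3.01

Wien's law: T_1/T_2 = λ_2/λ_1 = 1610/683 = 2.357.
L_1/L_2 = (R_1/R_2)²(T_1/T_2)⁴ = (1.56)²(2.357)⁴ = 75.14.
F_1/F_2 = (L_1/L_2)/(d_1/d_2)² = 75.14/(5.00)² = 3.006.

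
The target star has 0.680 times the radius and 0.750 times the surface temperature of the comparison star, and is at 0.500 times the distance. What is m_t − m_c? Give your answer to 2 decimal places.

L_t/L_c = (0.680)²(0.750)⁴ = 0.1463.
F_t/F_c = (L_t/L_c)/(d_t/d_c)² = 0.1463/0.2500 = 0.5852.
m_t − m_c = −2.5 log₁₀(0.5852) = 0.58.

0.58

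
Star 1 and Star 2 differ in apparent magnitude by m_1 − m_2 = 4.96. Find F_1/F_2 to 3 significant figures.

0.0104

F_1/F_2 = 10^(−(m_1 − m_2)/2.5) = 10^(-4.96/2.5) = 10^-1.984 = 0.01038.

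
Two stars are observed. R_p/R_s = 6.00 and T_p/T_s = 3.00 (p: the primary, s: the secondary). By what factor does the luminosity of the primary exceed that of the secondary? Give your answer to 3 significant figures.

From the Stefan–Boltzmann law, L ∝ R²T⁴, so
L_p/L_s = (R_p/R_s)² (T_p/T_s)⁴ = (6.00)² × (3.00)⁴ = 36.00 × 81.00 = 2916.

2.92×10^3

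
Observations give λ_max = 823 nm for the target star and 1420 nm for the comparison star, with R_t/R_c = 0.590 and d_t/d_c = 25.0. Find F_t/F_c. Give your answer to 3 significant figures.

0.00494

Wien's law: T_t/T_c = λ_c/λ_t = 1420/823 = 1.725.
L_t/L_c = (R_t/R_c)²(T_t/T_c)⁴ = (0.590)²(1.725)⁴ = 3.085.
F_t/F_c = (L_t/L_c)/(d_t/d_c)² = 3.085/(25.0)² = 0.004936.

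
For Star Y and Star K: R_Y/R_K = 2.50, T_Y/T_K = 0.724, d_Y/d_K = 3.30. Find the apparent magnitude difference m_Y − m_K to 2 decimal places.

2.01

L_Y/L_K = (2.50)²(0.724)⁴ = 1.717.
F_Y/F_K = (L_Y/L_K)/(d_Y/d_K)² = 1.717/10.89 = 0.1577.
m_Y − m_K = −2.5 log₁₀(0.1577) = 2.01.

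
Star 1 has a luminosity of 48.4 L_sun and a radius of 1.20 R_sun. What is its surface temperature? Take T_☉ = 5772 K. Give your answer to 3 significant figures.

T/T_☉ = (L/L_☉)^(1/4) / (R/R_☉)^(1/2)
T = 5772 × (48.4)^(1/4) / √(1.20) = 5772 × 2.638 / 1.095 = 1.390×10^4 K.

1.39×10^4 K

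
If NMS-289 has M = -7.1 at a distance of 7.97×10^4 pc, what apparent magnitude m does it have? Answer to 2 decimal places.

m = M + 5 log₁₀(d/10 pc) = -7.1 + 5 log₁₀(7.97×10^4/10)
  = -7.1 + 5 × 3.901 = -7.1 + 19.51 = 12.41.

12.41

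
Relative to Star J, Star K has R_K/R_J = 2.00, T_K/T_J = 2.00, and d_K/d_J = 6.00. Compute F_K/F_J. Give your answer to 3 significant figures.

L_K/L_J = (R_K/R_J)²(T_K/T_J)⁴ = (2.00)² × (2.00)⁴ = 64.00.
F_K/F_J = (L_K/L_J)/(d_K/d_J)² = 64.00 / (6.00)² = 1.778.

1.78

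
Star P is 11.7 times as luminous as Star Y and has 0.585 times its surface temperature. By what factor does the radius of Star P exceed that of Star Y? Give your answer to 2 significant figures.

10

L ∝ R²T⁴ gives R ∝ √L / T², so
R_P/R_Y = √(11.7) / (0.585)² = 3.421 / 0.3422 = 9.995.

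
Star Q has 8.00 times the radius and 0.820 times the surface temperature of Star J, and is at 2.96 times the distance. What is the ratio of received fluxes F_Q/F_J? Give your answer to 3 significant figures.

3.30

L_Q/L_J = (R_Q/R_J)²(T_Q/T_J)⁴ = (8.00)² × (0.820)⁴ = 28.94.
F_Q/F_J = (L_Q/L_J)/(d_Q/d_J)² = 28.94 / (2.96)² = 3.303.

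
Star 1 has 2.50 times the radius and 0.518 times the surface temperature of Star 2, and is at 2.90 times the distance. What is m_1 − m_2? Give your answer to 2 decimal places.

3.18

L_1/L_2 = (2.50)²(0.518)⁴ = 0.4500.
F_1/F_2 = (L_1/L_2)/(d_1/d_2)² = 0.4500/8.410 = 0.05351.
m_1 − m_2 = −2.5 log₁₀(0.05351) = 3.18.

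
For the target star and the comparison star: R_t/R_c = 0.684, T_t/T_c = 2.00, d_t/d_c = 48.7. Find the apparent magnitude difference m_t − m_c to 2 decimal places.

L_t/L_c = (0.684)²(2.00)⁴ = 7.486.
F_t/F_c = (L_t/L_c)/(d_t/d_c)² = 7.486/2372 = 0.003156.
m_t − m_c = −2.5 log₁₀(0.003156) = 6.25.

6.25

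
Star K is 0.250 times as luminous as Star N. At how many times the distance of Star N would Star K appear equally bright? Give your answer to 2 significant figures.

Equal flux requires L_K/d_K² = L_N/d_N², so d_K/d_N = √(L_K/L_N)
= √(0.250) = 0.5000.

0.50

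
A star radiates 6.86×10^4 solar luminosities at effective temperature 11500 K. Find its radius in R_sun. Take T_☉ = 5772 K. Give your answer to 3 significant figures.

66.0 R_sun

R/R_☉ = √(L/L_☉) / (T/T_☉)² = √(6.86×10^4) / (1.992)²
       = 261.9 / 3.970 = 65.98.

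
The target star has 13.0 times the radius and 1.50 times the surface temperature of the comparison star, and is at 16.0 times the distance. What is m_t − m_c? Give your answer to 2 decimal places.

-1.31

L_t/L_c = (13.0)²(1.50)⁴ = 855.6.
F_t/F_c = (L_t/L_c)/(d_t/d_c)² = 855.6/256.0 = 3.342.
m_t − m_c = −2.5 log₁₀(3.342) = -1.31.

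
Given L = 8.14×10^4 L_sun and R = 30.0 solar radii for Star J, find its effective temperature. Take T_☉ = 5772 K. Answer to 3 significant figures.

T/T_☉ = (L/L_☉)^(1/4) / (R/R_☉)^(1/2)
T = 5772 × (8.14×10^4)^(1/4) / √(30.0) = 5772 × 16.89 / 5.477 = 1.780×10^4 K.

1.78×10^4 K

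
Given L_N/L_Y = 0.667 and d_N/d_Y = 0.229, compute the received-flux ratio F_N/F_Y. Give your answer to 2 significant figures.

F = L/(4πd²), so F_N/F_Y = (L_N/L_Y) / (d_N/d_Y)²
= 0.667 / (0.229)² = 0.667 / 0.05244 = 12.72.

13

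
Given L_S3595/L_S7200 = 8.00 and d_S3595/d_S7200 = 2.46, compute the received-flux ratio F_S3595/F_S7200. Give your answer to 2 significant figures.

1.3

F = L/(4πd²), so F_S3595/F_S7200 = (L_S3595/L_S7200) / (d_S3595/d_S7200)²
= 8.00 / (2.46)² = 8.00 / 6.052 = 1.322.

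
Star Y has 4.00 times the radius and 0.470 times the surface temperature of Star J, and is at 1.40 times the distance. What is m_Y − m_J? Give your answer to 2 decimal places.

1.00

L_Y/L_J = (4.00)²(0.470)⁴ = 0.7807.
F_Y/F_J = (L_Y/L_J)/(d_Y/d_J)² = 0.7807/1.960 = 0.3983.
m_Y − m_J = −2.5 log₁₀(0.3983) = 1.00.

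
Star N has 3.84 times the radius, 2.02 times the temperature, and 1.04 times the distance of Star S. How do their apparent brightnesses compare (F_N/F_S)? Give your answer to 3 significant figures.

L_N/L_S = (R_N/R_S)²(T_N/T_S)⁴ = (3.84)² × (2.02)⁴ = 245.5.
F_N/F_S = (L_N/L_S)/(d_N/d_S)² = 245.5 / (1.04)² = 227.0.

227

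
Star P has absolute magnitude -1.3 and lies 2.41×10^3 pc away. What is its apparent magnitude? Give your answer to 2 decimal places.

10.61

m = M + 5 log₁₀(d/10 pc) = -1.3 + 5 log₁₀(2.41×10^3/10)
  = -1.3 + 5 × 2.382 = -1.3 + 11.91 = 10.61.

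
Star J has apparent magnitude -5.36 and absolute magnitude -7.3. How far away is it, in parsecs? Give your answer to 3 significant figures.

m − M = 5 log₁₀(d/10 pc)
-5.36 − (-7.3) = 1.94 = 5 log₁₀(d/10)
d = 10 × 10^(1.94/5) = 10 × 10^0.388 = 24.43 pc.

24.4 pc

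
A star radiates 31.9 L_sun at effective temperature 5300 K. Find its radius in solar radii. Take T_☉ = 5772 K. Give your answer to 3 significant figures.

6.70 solar radii

R/R_☉ = √(L/L_☉) / (T/T_☉)² = √(31.9) / (0.9182)²
       = 5.648 / 0.8431 = 6.699.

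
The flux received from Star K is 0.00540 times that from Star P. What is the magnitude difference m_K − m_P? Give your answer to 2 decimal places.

5.67

m_K − m_P = −2.5 log₁₀(F_K/F_P) = −2.5 log₁₀(0.00540) = −2.5 × (-2.268) = 5.669.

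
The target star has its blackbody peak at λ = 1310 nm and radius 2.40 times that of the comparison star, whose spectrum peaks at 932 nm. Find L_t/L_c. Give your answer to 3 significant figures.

1.48

Wien's law gives T ∝ 1/λ_max, so T_t/T_c = λ_c/λ_t = 932/1310 = 0.7115.
Then L ∝ R²T⁴ gives L_t/L_c = (2.40)² × (0.7115)⁴ = 5.760 × 0.2562 = 1.476.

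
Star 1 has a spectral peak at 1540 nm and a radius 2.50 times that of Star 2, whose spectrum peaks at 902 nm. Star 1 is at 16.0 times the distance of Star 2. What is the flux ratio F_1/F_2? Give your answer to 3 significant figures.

Wien's law: T_1/T_2 = λ_2/λ_1 = 902/1540 = 0.5857.
L_1/L_2 = (R_1/R_2)²(T_1/T_2)⁴ = (2.50)²(0.5857)⁴ = 0.7356.
F_1/F_2 = (L_1/L_2)/(d_1/d_2)² = 0.7356/(16.0)² = 0.002873.

0.00287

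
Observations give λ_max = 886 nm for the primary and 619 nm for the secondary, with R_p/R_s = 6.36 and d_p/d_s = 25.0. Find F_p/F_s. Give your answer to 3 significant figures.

Wien's law: T_p/T_s = λ_s/λ_p = 619/886 = 0.6986.
L_p/L_s = (R_p/R_s)²(T_p/T_s)⁴ = (6.36)²(0.6986)⁴ = 9.637.
F_p/F_s = (L_p/L_s)/(d_p/d_s)² = 9.637/(25.0)² = 0.01542.

0.0154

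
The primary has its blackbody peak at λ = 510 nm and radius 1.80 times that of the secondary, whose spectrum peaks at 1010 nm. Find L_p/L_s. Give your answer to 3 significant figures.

49.8

Wien's law gives T ∝ 1/λ_max, so T_p/T_s = λ_s/λ_p = 1010/510 = 1.980.
Then L ∝ R²T⁴ gives L_p/L_s = (1.80)² × (1.980)⁴ = 3.240 × 15.38 = 49.84.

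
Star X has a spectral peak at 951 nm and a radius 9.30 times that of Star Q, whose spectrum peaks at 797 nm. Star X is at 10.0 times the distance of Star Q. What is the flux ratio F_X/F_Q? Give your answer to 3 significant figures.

0.427

Wien's law: T_X/T_Q = λ_Q/λ_X = 797/951 = 0.8381.
L_X/L_Q = (R_X/R_Q)²(T_X/T_Q)⁴ = (9.30)²(0.8381)⁴ = 42.67.
F_X/F_Q = (L_X/L_Q)/(d_X/d_Q)² = 42.67/(10.0)² = 0.4267.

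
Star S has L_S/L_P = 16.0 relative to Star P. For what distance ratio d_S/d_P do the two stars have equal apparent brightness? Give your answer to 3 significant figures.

Equal flux requires L_S/d_S² = L_P/d_P², so d_S/d_P = √(L_S/L_P)
= √(16.0) = 4.000.

4.00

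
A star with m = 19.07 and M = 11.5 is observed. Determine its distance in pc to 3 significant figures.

327 pc

m − M = 5 log₁₀(d/10 pc)
19.07 − (11.5) = 7.57 = 5 log₁₀(d/10)
d = 10 × 10^(7.57/5) = 10 × 10^1.514 = 326.6 pc.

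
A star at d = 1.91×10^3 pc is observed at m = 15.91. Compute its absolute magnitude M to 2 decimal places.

4.50

M = m − 5 log₁₀(d/10 pc) = 15.91 − 5 log₁₀(1.91×10^3/10)
  = 15.91 − 5 × 2.281 = 15.91 − 11.41 = 4.50.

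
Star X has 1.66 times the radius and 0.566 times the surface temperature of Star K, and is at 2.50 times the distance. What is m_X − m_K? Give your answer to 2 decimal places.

L_X/L_K = (1.66)²(0.566)⁴ = 0.2828.
F_X/F_K = (L_X/L_K)/(d_X/d_K)² = 0.2828/6.250 = 0.04525.
m_X − m_K = −2.5 log₁₀(0.04525) = 3.36.

3.36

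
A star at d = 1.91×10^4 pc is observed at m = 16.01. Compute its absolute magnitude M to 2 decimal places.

-0.40

M = m − 5 log₁₀(d/10 pc) = 16.01 − 5 log₁₀(1.91×10^4/10)
  = 16.01 − 5 × 3.281 = 16.01 − 16.41 = -0.40.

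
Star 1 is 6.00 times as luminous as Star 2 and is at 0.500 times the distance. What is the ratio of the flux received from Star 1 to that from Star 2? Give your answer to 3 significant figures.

24.0

F = L/(4πd²), so F_1/F_2 = (L_1/L_2) / (d_1/d_2)²
= 6.00 / (0.500)² = 6.00 / 0.2500 = 24.00.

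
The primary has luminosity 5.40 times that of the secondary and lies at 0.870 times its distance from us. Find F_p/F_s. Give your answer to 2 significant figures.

7.1

F = L/(4πd²), so F_p/F_s = (L_p/L_s) / (d_p/d_s)²
= 5.40 / (0.870)² = 5.40 / 0.7569 = 7.134.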